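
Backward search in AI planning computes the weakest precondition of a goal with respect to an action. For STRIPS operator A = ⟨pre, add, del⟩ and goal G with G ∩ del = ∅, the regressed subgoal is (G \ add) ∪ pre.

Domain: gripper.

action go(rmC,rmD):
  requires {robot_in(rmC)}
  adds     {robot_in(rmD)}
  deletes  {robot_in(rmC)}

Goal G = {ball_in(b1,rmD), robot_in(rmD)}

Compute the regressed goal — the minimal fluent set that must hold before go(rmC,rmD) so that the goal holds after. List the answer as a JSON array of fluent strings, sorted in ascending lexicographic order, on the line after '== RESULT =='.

Compute (G \ add) ∪ pre:
  G ∩ del = {}  (empty — regression defined)
  G \ add = {ball_in(b1,rmD), robot_in(rmD)} \ {robot_in(rmD)} = {ball_in(b1,rmD)}
  ∪ pre   = {ball_in(b1,rmD)} ∪ {robot_in(rmC)}
          = {ball_in(b1,rmD), robot_in(rmC)}

== RESULT ==
["ball_in(b1,rmD)", "robot_in(rmC)"]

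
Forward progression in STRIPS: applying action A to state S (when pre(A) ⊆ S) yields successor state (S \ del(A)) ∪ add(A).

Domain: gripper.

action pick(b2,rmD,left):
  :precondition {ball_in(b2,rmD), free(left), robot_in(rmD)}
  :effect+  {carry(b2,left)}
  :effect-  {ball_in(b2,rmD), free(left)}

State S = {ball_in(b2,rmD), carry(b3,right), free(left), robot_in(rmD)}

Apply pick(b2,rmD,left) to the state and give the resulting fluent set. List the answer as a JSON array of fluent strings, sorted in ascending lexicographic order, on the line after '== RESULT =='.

Progress:
  pre ⊆ S: {ball_in(b2,rmD), free(left), robot_in(rmD)} ⊆ S  — applicable
  S \ del = {carry(b3,right), robot_in(rmD)}
  ∪ add   = {carry(b2,left), carry(b3,right), robot_in(rmD)}

== RESULT ==
["carry(b2,left)", "carry(b3,right)", "robot_in(rmD)"]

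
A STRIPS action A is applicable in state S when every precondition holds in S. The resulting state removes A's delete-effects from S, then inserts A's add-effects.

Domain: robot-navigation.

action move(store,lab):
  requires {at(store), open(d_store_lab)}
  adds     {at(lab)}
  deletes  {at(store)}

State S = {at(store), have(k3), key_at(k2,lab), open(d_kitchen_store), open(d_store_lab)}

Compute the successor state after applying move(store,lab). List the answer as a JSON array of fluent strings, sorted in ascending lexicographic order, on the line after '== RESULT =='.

Compute (S \ del) ∪ add:
  pre ⊆ S: {at(store), open(d_store_lab)} ⊆ S  — applicable
  S \ del = {have(k3), key_at(k2,lab), open(d_kitchen_store), open(d_store_lab)}
  ∪ add   = {at(lab), have(k3), key_at(k2,lab), open(d_kitchen_store), open(d_store_lab)}

== RESULT ==
["at(lab)", "have(k3)", "key_at(k2,lab)", "open(d_kitchen_store)", "open(d_store_lab)"]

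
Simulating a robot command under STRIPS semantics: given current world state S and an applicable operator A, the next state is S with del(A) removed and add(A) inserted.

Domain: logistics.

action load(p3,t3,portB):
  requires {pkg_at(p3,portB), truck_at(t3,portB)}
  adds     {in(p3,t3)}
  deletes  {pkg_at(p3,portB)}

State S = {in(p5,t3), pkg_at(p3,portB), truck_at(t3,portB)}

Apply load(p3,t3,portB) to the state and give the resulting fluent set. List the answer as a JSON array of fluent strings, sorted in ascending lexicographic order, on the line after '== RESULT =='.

Progress:
  pre ⊆ S: {pkg_at(p3,portB), truck_at(t3,portB)} ⊆ S  — applicable
  S \ del = {in(p5,t3), truck_at(t3,portB)}
  ∪ add   = {in(p3,t3), in(p5,t3), truck_at(t3,portB)}

== RESULT ==
["in(p3,t3)", "in(p5,t3)", "truck_at(t3,portB)"]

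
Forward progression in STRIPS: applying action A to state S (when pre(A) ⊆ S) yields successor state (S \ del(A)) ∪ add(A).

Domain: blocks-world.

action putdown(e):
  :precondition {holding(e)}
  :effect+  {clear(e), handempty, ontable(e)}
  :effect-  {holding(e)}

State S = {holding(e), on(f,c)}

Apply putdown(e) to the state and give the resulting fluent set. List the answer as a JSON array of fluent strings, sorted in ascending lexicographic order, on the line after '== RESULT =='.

Compute (S \ del) ∪ add:
  pre ⊆ S: {holding(e)} ⊆ S  — applicable
  S \ del = {on(f,c)}
  ∪ add   = {clear(e), handempty, on(f,c), ontable(e)}

== RESULT ==
["clear(e)", "handempty", "on(f,c)", "ontable(e)"]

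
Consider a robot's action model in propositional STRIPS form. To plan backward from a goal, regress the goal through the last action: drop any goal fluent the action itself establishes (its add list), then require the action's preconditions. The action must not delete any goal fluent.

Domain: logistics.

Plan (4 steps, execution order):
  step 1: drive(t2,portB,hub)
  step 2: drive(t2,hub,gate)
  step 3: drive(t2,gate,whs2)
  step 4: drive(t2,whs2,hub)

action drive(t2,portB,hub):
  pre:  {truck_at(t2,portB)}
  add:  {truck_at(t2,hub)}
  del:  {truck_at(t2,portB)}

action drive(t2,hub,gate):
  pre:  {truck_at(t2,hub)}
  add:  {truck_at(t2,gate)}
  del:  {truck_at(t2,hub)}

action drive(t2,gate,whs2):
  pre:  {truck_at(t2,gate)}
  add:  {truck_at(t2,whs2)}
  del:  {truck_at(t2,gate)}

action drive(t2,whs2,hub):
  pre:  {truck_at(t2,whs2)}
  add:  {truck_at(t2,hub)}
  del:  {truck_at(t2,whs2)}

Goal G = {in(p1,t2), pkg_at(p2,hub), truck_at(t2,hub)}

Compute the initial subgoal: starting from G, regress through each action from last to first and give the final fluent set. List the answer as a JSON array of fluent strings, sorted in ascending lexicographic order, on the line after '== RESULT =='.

Regress step by step:
  through step 4 (drive(t2,whs2,hub)): drop {truck_at(t2,hub)}, keep {in(p1,t2), pkg_at(p2,hub)}, require {truck_at(t2,whs2)}
    → {in(p1,t2), pkg_at(p2,hub), truck_at(t2,whs2)}
  through step 3 (drive(t2,gate,whs2)): drop {truck_at(t2,whs2)}, keep {in(p1,t2), pkg_at(p2,hub)}, require {truck_at(t2,gate)}
    → {in(p1,t2), pkg_at(p2,hub), truck_at(t2,gate)}
  through step 2 (drive(t2,hub,gate)): drop {truck_at(t2,gate)}, keep {in(p1,t2), pkg_at(p2,hub)}, require {truck_at(t2,hub)}
    → {in(p1,t2), pkg_at(p2,hub), truck_at(t2,hub)}
  through step 1 (drive(t2,portB,hub)): drop {truck_at(t2,hub)}, keep {in(p1,t2), pkg_at(p2,hub)}, require {truck_at(t2,portB)}
    → {in(p1,t2), pkg_at(p2,hub), truck_at(t2,portB)}

== RESULT ==
["in(p1,t2)", "pkg_at(p2,hub)", "truck_at(t2,portB)"]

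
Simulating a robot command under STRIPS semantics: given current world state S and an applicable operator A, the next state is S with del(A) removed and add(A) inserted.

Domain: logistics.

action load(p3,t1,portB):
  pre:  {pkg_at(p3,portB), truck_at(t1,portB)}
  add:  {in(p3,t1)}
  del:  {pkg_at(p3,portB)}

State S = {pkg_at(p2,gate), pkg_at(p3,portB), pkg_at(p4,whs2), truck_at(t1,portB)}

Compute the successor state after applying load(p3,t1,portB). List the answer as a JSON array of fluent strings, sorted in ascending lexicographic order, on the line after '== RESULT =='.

Progress:
  pre ⊆ S: {pkg_at(p3,portB), truck_at(t1,portB)} ⊆ S  — applicable
  S \ del = {pkg_at(p2,gate), pkg_at(p4,whs2), truck_at(t1,portB)}
  ∪ add   = {in(p3,t1), pkg_at(p2,gate), pkg_at(p4,whs2), truck_at(t1,portB)}

== RESULT ==
["in(p3,t1)", "pkg_at(p2,gate)", "pkg_at(p4,whs2)", "truck_at(t1,portB)"]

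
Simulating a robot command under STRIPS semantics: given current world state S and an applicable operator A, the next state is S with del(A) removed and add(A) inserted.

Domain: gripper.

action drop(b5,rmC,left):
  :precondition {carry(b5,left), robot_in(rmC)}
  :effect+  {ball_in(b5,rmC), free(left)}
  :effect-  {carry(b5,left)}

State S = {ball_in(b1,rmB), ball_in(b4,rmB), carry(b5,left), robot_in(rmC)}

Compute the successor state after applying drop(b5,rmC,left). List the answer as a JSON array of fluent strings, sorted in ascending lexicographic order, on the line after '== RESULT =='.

Progress:
  pre ⊆ S: {carry(b5,left), robot_in(rmC)} ⊆ S  — applicable
  S \ del = {ball_in(b1,rmB), ball_in(b4,rmB), robot_in(rmC)}
  ∪ add   = {ball_in(b1,rmB), ball_in(b4,rmB), ball_in(b5,rmC), free(left), robot_in(rmC)}

== RESULT ==
["ball_in(b1,rmB)", "ball_in(b4,rmB)", "ball_in(b5,rmC)", "free(left)", "robot_in(rmC)"]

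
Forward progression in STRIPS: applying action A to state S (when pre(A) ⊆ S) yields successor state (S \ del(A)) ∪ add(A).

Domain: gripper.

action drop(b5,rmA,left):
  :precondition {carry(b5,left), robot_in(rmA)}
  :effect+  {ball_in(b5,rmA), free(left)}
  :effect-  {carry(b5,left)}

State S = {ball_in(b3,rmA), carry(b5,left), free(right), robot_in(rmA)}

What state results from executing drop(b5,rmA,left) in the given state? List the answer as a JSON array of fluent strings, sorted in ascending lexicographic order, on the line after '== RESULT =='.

Progress:
  pre ⊆ S: {carry(b5,left), robot_in(rmA)} ⊆ S  — applicable
  S \ del = {ball_in(b3,rmA), free(right), robot_in(rmA)}
  ∪ add   = {ball_in(b3,rmA), ball_in(b5,rmA), free(left), free(right), robot_in(rmA)}

== RESULT ==
["ball_in(b3,rmA)", "ball_in(b5,rmA)", "free(left)", "free(right)", "robot_in(rmA)"]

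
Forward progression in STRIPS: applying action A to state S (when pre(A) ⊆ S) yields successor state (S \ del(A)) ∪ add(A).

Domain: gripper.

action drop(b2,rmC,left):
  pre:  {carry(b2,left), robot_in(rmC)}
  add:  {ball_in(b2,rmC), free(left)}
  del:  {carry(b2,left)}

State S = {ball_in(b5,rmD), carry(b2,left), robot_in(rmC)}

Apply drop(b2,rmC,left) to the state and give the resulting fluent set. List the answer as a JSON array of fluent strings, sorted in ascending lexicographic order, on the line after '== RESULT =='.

Progress:
  pre ⊆ S: {carry(b2,left), robot_in(rmC)} ⊆ S  — applicable
  S \ del = {ball_in(b5,rmD), robot_in(rmC)}
  ∪ add   = {ball_in(b2,rmC), ball_in(b5,rmD), free(left), robot_in(rmC)}

== RESULT ==
["ball_in(b2,rmC)", "ball_in(b5,rmD)", "free(left)", "robot_in(rmC)"]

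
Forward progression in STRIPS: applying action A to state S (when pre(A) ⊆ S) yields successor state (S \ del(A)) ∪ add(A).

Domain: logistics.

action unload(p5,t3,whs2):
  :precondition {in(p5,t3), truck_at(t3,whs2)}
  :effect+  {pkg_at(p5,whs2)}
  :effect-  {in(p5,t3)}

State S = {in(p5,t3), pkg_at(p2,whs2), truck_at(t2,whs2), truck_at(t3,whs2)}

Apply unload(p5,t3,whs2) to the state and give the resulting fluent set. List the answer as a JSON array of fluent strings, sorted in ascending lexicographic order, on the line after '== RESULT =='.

Progress:
  pre ⊆ S: {in(p5,t3), truck_at(t3,whs2)} ⊆ S  — applicable
  S \ del = {pkg_at(p2,whs2), truck_at(t2,whs2), truck_at(t3,whs2)}
  ∪ add   = {pkg_at(p2,whs2), pkg_at(p5,whs2), truck_at(t2,whs2), truck_at(t3,whs2)}

== RESULT ==
["pkg_at(p2,whs2)", "pkg_at(p5,whs2)", "truck_at(t2,whs2)", "truck_at(t3,whs2)"]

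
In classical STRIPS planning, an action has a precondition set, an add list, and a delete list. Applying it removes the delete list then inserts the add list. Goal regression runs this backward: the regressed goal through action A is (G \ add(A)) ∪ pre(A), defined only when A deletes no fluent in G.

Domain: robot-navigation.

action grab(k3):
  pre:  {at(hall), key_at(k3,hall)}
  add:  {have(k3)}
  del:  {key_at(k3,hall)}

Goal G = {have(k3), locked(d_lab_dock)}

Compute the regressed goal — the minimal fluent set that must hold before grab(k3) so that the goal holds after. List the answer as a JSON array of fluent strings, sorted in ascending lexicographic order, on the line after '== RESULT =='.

Compute (G \ add) ∪ pre:
  G ∩ del = {}  (empty — regression defined)
  G \ add = {have(k3), locked(d_lab_dock)} \ {have(k3)} = {locked(d_lab_dock)}
  ∪ pre   = {locked(d_lab_dock)} ∪ {at(hall), key_at(k3,hall)}
          = {at(hall), key_at(k3,hall), locked(d_lab_dock)}

== RESULT ==
["at(hall)", "key_at(k3,hall)", "locked(d_lab_dock)"]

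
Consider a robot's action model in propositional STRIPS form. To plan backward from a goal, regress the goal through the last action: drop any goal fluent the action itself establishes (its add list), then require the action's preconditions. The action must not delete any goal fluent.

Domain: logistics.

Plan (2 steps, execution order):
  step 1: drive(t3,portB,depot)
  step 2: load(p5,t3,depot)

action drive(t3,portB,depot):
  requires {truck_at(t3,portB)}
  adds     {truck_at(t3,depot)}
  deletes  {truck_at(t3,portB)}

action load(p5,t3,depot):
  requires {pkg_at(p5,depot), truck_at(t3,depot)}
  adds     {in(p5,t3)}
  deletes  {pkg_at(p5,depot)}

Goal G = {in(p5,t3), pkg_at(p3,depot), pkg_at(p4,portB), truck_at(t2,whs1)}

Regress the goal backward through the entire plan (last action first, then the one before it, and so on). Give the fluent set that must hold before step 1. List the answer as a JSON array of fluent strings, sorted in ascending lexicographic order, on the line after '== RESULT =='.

Regress step by step:
  through step 2 (load(p5,t3,depot)): drop {in(p5,t3)}, keep {pkg_at(p3,depot), pkg_at(p4,portB), truck_at(t2,whs1)}, require {pkg_at(p5,depot), truck_at(t3,depot)}
    → {pkg_at(p3,depot), pkg_at(p4,portB), pkg_at(p5,depot), truck_at(t2,whs1), truck_at(t3,depot)}
  through step 1 (drive(t3,portB,depot)): drop {truck_at(t3,depot)}, keep {pkg_at(p3,depot), pkg_at(p4,portB), pkg_at(p5,depot), truck_at(t2,whs1)}, require {truck_at(t3,portB)}
    → {pkg_at(p3,depot), pkg_at(p4,portB), pkg_at(p5,depot), truck_at(t2,whs1), truck_at(t3,portB)}

== RESULT ==
["pkg_at(p3,depot)", "pkg_at(p4,portB)", "pkg_at(p5,depot)", "truck_at(t2,whs1)", "truck_at(t3,portB)"]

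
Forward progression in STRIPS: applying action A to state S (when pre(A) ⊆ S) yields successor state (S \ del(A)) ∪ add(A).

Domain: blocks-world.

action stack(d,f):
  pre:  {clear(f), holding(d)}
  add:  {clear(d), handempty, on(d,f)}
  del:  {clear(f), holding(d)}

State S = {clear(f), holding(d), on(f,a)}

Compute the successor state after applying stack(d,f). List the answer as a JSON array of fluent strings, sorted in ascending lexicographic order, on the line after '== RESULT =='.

Compute (S \ del) ∪ add:
  pre ⊆ S: {clear(f), holding(d)} ⊆ S  — applicable
  S \ del = {on(f,a)}
  ∪ add   = {clear(d), handempty, on(d,f), on(f,a)}

== RESULT ==
["clear(d)", "handempty", "on(d,f)", "on(f,a)"]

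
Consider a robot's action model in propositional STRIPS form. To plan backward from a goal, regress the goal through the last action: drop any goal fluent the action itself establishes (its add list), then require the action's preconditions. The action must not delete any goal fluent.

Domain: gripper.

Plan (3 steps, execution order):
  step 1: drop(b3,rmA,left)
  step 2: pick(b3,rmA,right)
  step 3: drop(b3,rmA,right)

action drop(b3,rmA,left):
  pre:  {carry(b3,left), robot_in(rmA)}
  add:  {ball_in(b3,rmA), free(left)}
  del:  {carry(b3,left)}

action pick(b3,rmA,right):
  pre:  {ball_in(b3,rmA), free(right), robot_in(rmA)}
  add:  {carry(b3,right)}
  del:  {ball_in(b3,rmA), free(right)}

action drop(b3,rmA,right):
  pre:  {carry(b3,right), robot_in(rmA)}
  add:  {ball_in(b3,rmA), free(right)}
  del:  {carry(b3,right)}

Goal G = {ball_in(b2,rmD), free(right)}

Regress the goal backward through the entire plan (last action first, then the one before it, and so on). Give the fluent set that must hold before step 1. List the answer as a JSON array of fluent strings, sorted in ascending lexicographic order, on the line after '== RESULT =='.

Work backward from the goal:
  through step 3 (drop(b3,rmA,right)): drop {free(right)}, keep {ball_in(b2,rmD)}, require {carry(b3,right), robot_in(rmA)}
    → {ball_in(b2,rmD), carry(b3,right), robot_in(rmA)}
  through step 2 (pick(b3,rmA,right)): drop {carry(b3,right)}, keep {ball_in(b2,rmD), robot_in(rmA)}, require {ball_in(b3,rmA), free(right), robot_in(rmA)}
    → {ball_in(b2,rmD), ball_in(b3,rmA), free(right), robot_in(rmA)}
  through step 1 (drop(b3,rmA,left)): drop {ball_in(b3,rmA)}, keep {ball_in(b2,rmD), free(right), robot_in(rmA)}, require {carry(b3,left), robot_in(rmA)}
    → {ball_in(b2,rmD), carry(b3,left), free(right), robot_in(rmA)}

== RESULT ==
["ball_in(b2,rmD)", "carry(b3,left)", "free(right)", "robot_in(rmA)"]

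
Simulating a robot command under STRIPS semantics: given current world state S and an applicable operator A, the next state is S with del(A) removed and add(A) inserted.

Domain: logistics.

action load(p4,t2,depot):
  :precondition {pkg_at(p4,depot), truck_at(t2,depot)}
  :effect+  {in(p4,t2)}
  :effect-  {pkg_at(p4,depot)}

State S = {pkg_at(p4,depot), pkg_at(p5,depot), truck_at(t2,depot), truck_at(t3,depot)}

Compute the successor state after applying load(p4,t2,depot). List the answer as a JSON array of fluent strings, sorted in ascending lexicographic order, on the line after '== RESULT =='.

Compute (S \ del) ∪ add:
  pre ⊆ S: {pkg_at(p4,depot), truck_at(t2,depot)} ⊆ S  — applicable
  S \ del = {pkg_at(p5,depot), truck_at(t2,depot), truck_at(t3,depot)}
  ∪ add   = {in(p4,t2), pkg_at(p5,depot), truck_at(t2,depot), truck_at(t3,depot)}

== RESULT ==
["in(p4,t2)", "pkg_at(p5,depot)", "truck_at(t2,depot)", "truck_at(t3,depot)"]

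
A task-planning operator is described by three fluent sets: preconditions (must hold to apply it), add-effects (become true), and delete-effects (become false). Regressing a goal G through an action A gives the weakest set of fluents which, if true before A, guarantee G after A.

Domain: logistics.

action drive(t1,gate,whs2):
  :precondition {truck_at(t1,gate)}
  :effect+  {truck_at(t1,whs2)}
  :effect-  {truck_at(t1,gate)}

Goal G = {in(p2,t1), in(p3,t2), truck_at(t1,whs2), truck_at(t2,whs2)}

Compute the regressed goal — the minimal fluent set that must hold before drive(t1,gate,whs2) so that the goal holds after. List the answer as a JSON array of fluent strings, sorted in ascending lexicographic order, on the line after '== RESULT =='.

Compute (G \ add) ∪ pre:
  G ∩ del = {}  (empty — regression defined)
  G \ add = {in(p2,t1), in(p3,t2), truck_at(t1,whs2), truck_at(t2,whs2)} \ {truck_at(t1,whs2)} = {in(p2,t1), in(p3,t2), truck_at(t2,whs2)}
  ∪ pre   = {in(p2,t1), in(p3,t2), truck_at(t2,whs2)} ∪ {truck_at(t1,gate)}
          = {in(p2,t1), in(p3,t2), truck_at(t1,gate), truck_at(t2,whs2)}

== RESULT ==
["in(p2,t1)", "in(p3,t2)", "truck_at(t1,gate)", "truck_at(t2,whs2)"]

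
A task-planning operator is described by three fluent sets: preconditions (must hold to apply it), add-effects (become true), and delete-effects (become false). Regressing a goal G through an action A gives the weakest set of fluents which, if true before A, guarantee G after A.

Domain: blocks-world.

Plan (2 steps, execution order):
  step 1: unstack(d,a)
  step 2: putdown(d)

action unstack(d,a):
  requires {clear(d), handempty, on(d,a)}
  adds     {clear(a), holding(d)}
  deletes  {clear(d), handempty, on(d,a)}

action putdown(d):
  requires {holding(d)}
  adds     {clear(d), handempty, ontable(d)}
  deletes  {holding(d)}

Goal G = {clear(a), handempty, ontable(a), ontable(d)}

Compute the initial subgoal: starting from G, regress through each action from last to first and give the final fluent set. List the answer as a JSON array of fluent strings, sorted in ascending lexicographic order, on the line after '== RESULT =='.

Work backward from the goal:
  through step 2 (putdown(d)): drop {handempty, ontable(d)}, keep {clear(a), ontable(a)}, require {holding(d)}
    → {clear(a), holding(d), ontable(a)}
  through step 1 (unstack(d,a)): drop {clear(a), holding(d)}, keep {ontable(a)}, require {clear(d), handempty, on(d,a)}
    → {clear(d), handempty, on(d,a), ontable(a)}

== RESULT ==
["clear(d)", "handempty", "on(d,a)", "ontable(a)"]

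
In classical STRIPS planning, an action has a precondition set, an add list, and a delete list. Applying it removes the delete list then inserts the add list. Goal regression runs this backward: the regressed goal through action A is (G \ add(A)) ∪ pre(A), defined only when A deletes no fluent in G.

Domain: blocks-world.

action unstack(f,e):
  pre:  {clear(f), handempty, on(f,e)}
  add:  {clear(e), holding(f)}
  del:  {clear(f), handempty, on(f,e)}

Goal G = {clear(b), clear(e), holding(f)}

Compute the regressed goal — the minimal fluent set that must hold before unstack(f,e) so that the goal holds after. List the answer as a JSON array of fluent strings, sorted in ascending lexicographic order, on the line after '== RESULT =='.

Regress:
  G ∩ del = {}  (empty — regression defined)
  G \ add = {clear(b), clear(e), holding(f)} \ {clear(e), holding(f)} = {clear(b)}
  ∪ pre   = {clear(b)} ∪ {clear(f), handempty, on(f,e)}
          = {clear(b), clear(f), handempty, on(f,e)}

== RESULT ==
["clear(b)", "clear(f)", "handempty", "on(f,e)"]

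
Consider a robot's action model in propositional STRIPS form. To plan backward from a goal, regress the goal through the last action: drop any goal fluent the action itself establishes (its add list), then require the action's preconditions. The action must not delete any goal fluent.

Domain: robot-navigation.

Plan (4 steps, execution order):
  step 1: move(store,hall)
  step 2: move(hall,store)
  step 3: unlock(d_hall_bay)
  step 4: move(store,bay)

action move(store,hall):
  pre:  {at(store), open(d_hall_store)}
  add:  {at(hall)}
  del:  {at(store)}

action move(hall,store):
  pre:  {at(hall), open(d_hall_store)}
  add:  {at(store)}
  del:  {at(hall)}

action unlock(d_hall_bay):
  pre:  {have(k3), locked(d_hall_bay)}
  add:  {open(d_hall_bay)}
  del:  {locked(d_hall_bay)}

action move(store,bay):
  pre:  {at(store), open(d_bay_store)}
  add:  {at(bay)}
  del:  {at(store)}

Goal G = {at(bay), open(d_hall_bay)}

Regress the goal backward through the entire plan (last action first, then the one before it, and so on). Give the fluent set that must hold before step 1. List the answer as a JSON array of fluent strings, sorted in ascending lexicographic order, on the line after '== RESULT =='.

Regress step by step:
  through step 4 (move(store,bay)): drop {at(bay)}, keep {open(d_hall_bay)}, require {at(store), open(d_bay_store)}
    → {at(store), open(d_bay_store), open(d_hall_bay)}
  through step 3 (unlock(d_hall_bay)): drop {open(d_hall_bay)}, keep {at(store), open(d_bay_store)}, require {have(k3), locked(d_hall_bay)}
    → {at(store), have(k3), locked(d_hall_bay), open(d_bay_store)}
  through step 2 (move(hall,store)): drop {at(store)}, keep {have(k3), locked(d_hall_bay), open(d_bay_store)}, require {at(hall), open(d_hall_store)}
    → {at(hall), have(k3), locked(d_hall_bay), open(d_bay_store), open(d_hall_store)}
  through step 1 (move(store,hall)): drop {at(hall)}, keep {have(k3), locked(d_hall_bay), open(d_bay_store), open(d_hall_store)}, require {at(store), open(d_hall_store)}
    → {at(store), have(k3), locked(d_hall_bay), open(d_bay_store), open(d_hall_store)}

== RESULT ==
["at(store)", "have(k3)", "locked(d_hall_bay)", "open(d_bay_store)", "open(d_hall_store)"]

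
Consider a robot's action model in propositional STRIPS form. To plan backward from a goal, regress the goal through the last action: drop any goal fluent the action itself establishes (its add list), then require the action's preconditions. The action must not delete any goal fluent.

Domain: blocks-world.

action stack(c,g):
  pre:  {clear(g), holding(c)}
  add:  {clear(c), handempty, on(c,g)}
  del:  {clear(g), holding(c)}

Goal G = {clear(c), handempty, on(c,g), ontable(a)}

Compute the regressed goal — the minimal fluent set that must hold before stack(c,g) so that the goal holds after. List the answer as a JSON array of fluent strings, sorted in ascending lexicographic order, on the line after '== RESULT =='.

Regress:
  G ∩ del = {}  (empty — regression defined)
  G \ add = {clear(c), handempty, on(c,g), ontable(a)} \ {clear(c), handempty, on(c,g)} = {ontable(a)}
  ∪ pre   = {ontable(a)} ∪ {clear(g), holding(c)}
          = {clear(g), holding(c), ontable(a)}

== RESULT ==
["clear(g)", "holding(c)", "ontable(a)"]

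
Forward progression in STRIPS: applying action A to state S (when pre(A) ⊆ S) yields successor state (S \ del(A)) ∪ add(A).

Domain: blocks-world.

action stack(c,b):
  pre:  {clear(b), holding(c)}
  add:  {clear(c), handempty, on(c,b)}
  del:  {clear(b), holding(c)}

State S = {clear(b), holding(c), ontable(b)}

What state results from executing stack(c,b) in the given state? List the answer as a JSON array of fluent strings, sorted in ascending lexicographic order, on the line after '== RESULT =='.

Progress:
  pre ⊆ S: {clear(b), holding(c)} ⊆ S  — applicable
  S \ del = {ontable(b)}
  ∪ add   = {clear(c), handempty, on(c,b), ontable(b)}

== RESULT ==
["clear(c)", "handempty", "on(c,b)", "ontable(b)"]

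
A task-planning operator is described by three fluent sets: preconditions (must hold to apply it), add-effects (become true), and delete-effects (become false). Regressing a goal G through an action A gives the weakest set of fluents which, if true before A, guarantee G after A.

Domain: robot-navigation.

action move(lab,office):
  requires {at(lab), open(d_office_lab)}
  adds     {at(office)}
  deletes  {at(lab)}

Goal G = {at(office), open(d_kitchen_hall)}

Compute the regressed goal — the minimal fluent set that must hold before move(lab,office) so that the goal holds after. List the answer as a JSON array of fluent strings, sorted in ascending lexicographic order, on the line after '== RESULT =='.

Regress:
  G ∩ del = {}  (empty — regression defined)
  G \ add = {at(office), open(d_kitchen_hall)} \ {at(office)} = {open(d_kitchen_hall)}
  ∪ pre   = {open(d_kitchen_hall)} ∪ {at(lab), open(d_office_lab)}
          = {at(lab), open(d_kitchen_hall), open(d_office_lab)}

== RESULT ==
["at(lab)", "open(d_kitchen_hall)", "open(d_office_lab)"]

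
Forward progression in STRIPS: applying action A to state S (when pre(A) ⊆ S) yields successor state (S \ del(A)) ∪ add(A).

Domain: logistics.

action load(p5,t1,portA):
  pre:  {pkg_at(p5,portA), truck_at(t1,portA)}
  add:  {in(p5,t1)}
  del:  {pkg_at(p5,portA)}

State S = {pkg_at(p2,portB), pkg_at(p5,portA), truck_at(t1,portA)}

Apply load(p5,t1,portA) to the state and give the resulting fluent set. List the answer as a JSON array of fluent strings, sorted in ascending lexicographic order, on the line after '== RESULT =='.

Progress:
  pre ⊆ S: {pkg_at(p5,portA), truck_at(t1,portA)} ⊆ S  — applicable
  S \ del = {pkg_at(p2,portB), truck_at(t1,portA)}
  ∪ add   = {in(p5,t1), pkg_at(p2,portB), truck_at(t1,portA)}

== RESULT ==
["in(p5,t1)", "pkg_at(p2,portB)", "truck_at(t1,portA)"]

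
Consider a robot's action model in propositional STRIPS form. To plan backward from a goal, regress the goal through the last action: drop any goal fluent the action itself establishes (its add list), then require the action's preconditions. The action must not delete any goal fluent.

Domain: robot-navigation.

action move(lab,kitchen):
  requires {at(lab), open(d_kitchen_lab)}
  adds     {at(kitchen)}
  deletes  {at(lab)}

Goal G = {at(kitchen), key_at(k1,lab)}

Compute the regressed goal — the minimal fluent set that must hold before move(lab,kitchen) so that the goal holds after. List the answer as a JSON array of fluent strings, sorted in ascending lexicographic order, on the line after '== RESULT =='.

Compute (G \ add) ∪ pre:
  G ∩ del = {}  (empty — regression defined)
  G \ add = {at(kitchen), key_at(k1,lab)} \ {at(kitchen)} = {key_at(k1,lab)}
  ∪ pre   = {key_at(k1,lab)} ∪ {at(lab), open(d_kitchen_lab)}
          = {at(lab), key_at(k1,lab), open(d_kitchen_lab)}

== RESULT ==
["at(lab)", "key_at(k1,lab)", "open(d_kitchen_lab)"]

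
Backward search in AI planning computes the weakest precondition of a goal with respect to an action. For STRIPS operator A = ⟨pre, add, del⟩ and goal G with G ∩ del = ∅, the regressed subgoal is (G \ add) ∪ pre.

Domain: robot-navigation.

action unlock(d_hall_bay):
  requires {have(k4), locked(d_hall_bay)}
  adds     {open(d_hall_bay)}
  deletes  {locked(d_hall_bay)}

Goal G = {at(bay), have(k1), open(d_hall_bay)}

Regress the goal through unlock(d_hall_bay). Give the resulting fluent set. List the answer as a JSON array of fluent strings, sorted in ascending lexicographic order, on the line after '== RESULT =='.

Regress:
  G ∩ del = {}  (empty — regression defined)
  G \ add = {at(bay), have(k1), open(d_hall_bay)} \ {open(d_hall_bay)} = {at(bay), have(k1)}
  ∪ pre   = {at(bay), have(k1)} ∪ {have(k4), locked(d_hall_bay)}
          = {at(bay), have(k1), have(k4), locked(d_hall_bay)}

== RESULT ==
["at(bay)", "have(k1)", "have(k4)", "locked(d_hall_bay)"]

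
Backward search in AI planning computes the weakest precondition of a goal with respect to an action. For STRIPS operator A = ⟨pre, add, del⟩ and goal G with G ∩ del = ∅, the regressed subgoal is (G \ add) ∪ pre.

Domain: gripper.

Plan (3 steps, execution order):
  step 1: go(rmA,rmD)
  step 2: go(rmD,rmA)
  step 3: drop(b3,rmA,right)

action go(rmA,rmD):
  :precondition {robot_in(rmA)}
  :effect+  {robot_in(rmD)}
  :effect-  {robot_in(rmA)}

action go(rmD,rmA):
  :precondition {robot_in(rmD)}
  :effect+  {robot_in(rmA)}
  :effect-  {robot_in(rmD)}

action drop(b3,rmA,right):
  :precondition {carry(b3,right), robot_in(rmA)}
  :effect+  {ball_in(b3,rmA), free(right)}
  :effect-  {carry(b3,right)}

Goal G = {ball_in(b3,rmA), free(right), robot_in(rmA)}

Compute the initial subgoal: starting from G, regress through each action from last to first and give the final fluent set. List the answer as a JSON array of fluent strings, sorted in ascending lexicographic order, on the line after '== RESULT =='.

Work backward from the goal:
  through step 3 (drop(b3,rmA,right)): drop {ball_in(b3,rmA), free(right)}, keep {robot_in(rmA)}, require {carry(b3,right), robot_in(rmA)}
    → {carry(b3,right), robot_in(rmA)}
  through step 2 (go(rmD,rmA)): drop {robot_in(rmA)}, keep {carry(b3,right)}, require {robot_in(rmD)}
    → {carry(b3,right), robot_in(rmD)}
  through step 1 (go(rmA,rmD)): drop {robot_in(rmD)}, keep {carry(b3,right)}, require {robot_in(rmA)}
    → {carry(b3,right), robot_in(rmA)}

== RESULT ==
["carry(b3,right)", "robot_in(rmA)"]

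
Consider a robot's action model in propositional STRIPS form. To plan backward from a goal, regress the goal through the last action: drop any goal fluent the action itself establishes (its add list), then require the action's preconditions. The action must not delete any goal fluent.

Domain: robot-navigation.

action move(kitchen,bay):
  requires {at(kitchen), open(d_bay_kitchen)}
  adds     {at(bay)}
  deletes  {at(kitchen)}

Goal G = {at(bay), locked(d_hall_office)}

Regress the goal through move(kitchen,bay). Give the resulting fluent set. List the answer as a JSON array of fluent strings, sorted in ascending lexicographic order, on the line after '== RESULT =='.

Regress:
  G ∩ del = {}  (empty — regression defined)
  G \ add = {at(bay), locked(d_hall_office)} \ {at(bay)} = {locked(d_hall_office)}
  ∪ pre   = {locked(d_hall_office)} ∪ {at(kitchen), open(d_bay_kitchen)}
          = {at(kitchen), locked(d_hall_office), open(d_bay_kitchen)}

== RESULT ==
["at(kitchen)", "locked(d_hall_office)", "open(d_bay_kitchen)"]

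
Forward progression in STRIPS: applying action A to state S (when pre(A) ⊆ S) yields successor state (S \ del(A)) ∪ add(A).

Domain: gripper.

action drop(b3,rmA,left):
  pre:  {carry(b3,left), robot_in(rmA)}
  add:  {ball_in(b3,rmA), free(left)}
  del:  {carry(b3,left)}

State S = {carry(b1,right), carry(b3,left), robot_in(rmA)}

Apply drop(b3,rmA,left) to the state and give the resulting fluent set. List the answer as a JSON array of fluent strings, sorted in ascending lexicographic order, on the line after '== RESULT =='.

Progress:
  pre ⊆ S: {carry(b3,left), robot_in(rmA)} ⊆ S  — applicable
  S \ del = {carry(b1,right), robot_in(rmA)}
  ∪ add   = {ball_in(b3,rmA), carry(b1,right), free(left), robot_in(rmA)}

== RESULT ==
["ball_in(b3,rmA)", "carry(b1,right)", "free(left)", "robot_in(rmA)"]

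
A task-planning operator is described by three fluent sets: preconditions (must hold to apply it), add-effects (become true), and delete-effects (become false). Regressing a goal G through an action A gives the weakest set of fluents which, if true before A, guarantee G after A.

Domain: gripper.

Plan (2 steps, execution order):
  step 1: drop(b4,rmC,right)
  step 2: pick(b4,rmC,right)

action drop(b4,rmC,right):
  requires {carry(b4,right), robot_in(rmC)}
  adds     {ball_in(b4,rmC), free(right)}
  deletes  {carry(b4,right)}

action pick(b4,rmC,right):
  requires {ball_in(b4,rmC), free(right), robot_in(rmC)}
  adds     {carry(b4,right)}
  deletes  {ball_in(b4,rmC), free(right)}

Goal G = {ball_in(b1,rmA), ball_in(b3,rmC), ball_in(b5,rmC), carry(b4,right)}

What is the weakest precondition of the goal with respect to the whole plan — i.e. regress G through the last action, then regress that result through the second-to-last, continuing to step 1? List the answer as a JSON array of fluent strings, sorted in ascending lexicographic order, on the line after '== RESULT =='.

Regress step by step:
  through step 2 (pick(b4,rmC,right)): drop {carry(b4,right)}, keep {ball_in(b1,rmA), ball_in(b3,rmC), ball_in(b5,rmC)}, require {ball_in(b4,rmC), free(right), robot_in(rmC)}
    → {ball_in(b1,rmA), ball_in(b3,rmC), ball_in(b4,rmC), ball_in(b5,rmC), free(right), robot_in(rmC)}
  through step 1 (drop(b4,rmC,right)): drop {ball_in(b4,rmC), free(right)}, keep {ball_in(b1,rmA), ball_in(b3,rmC), ball_in(b5,rmC), robot_in(rmC)}, require {carry(b4,right), robot_in(rmC)}
    → {ball_in(b1,rmA), ball_in(b3,rmC), ball_in(b5,rmC), carry(b4,right), robot_in(rmC)}

== RESULT ==
["ball_in(b1,rmA)", "ball_in(b3,rmC)", "ball_in(b5,rmC)", "carry(b4,right)", "robot_in(rmC)"]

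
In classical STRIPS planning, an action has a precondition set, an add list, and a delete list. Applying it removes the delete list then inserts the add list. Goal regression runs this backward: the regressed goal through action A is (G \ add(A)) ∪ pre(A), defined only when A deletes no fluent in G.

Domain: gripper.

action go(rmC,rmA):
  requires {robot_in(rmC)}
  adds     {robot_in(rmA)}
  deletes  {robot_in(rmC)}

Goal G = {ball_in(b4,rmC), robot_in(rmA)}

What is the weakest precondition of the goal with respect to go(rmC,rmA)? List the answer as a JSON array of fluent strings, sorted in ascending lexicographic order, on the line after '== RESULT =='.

Compute (G \ add) ∪ pre:
  G ∩ del = {}  (empty — regression defined)
  G \ add = {ball_in(b4,rmC), robot_in(rmA)} \ {robot_in(rmA)} = {ball_in(b4,rmC)}
  ∪ pre   = {ball_in(b4,rmC)} ∪ {robot_in(rmC)}
          = {ball_in(b4,rmC), robot_in(rmC)}

== RESULT ==
["ball_in(b4,rmC)", "robot_in(rmC)"]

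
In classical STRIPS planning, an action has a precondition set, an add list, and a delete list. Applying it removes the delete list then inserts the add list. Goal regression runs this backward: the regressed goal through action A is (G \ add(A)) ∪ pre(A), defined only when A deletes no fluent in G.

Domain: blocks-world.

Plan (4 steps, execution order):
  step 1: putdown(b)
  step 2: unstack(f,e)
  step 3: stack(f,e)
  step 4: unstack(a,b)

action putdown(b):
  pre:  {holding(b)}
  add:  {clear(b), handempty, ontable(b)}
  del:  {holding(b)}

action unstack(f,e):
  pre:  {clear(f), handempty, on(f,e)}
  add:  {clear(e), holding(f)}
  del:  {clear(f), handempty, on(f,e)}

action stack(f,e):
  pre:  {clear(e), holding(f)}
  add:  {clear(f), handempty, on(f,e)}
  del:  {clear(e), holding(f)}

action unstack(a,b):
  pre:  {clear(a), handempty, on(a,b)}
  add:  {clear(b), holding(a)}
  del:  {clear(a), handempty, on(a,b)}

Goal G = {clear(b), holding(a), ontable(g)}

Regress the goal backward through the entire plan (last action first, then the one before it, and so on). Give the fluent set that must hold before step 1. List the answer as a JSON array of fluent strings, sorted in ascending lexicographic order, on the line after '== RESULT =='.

Regress step by step:
  through step 4 (unstack(a,b)): drop {clear(b), holding(a)}, keep {ontable(g)}, require {clear(a), handempty, on(a,b)}
    → {clear(a), handempty, on(a,b), ontable(g)}
  through step 3 (stack(f,e)): drop {handempty}, keep {clear(a), on(a,b), ontable(g)}, require {clear(e), holding(f)}
    → {clear(a), clear(e), holding(f), on(a,b), ontable(g)}
  through step 2 (unstack(f,e)): drop {clear(e), holding(f)}, keep {clear(a), on(a,b), ontable(g)}, require {clear(f), handempty, on(f,e)}
    → {clear(a), clear(f), handempty, on(a,b), on(f,e), ontable(g)}
  through step 1 (putdown(b)): drop {handempty}, keep {clear(a), clear(f), on(a,b), on(f,e), ontable(g)}, require {holding(b)}
    → {clear(a), clear(f), holding(b), on(a,b), on(f,e), ontable(g)}

== RESULT ==
["clear(a)", "clear(f)", "holding(b)", "on(a,b)", "on(f,e)", "ontable(g)"]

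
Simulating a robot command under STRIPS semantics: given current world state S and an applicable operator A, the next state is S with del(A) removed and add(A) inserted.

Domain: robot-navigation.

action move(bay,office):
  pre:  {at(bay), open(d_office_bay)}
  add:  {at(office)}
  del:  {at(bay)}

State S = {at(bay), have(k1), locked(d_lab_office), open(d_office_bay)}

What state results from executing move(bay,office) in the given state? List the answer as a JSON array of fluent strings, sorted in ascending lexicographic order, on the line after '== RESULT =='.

Compute (S \ del) ∪ add:
  pre ⊆ S: {at(bay), open(d_office_bay)} ⊆ S  — applicable
  S \ del = {have(k1), locked(d_lab_office), open(d_office_bay)}
  ∪ add   = {at(office), have(k1), locked(d_lab_office), open(d_office_bay)}

== RESULT ==
["at(office)", "have(k1)", "locked(d_lab_office)", "open(d_office_bay)"]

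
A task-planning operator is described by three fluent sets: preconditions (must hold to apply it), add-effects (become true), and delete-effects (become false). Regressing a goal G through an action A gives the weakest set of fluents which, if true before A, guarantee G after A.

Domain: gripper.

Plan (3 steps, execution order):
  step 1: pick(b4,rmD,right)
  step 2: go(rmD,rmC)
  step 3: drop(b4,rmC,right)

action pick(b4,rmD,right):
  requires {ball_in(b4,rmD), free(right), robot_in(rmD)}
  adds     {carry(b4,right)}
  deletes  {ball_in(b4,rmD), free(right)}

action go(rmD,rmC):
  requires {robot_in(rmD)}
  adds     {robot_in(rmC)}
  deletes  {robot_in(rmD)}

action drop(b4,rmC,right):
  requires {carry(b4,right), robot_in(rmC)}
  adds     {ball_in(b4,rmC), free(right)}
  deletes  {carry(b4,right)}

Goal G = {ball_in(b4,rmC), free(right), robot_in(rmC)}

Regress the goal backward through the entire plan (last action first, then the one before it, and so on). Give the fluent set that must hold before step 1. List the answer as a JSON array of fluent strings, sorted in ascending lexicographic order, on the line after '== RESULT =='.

Regress step by step:
  through step 3 (drop(b4,rmC,right)): drop {ball_in(b4,rmC), free(right)}, keep {robot_in(rmC)}, require {carry(b4,right), robot_in(rmC)}
    → {carry(b4,right), robot_in(rmC)}
  through step 2 (go(rmD,rmC)): drop {robot_in(rmC)}, keep {carry(b4,right)}, require {robot_in(rmD)}
    → {carry(b4,right), robot_in(rmD)}
  through step 1 (pick(b4,rmD,right)): drop {carry(b4,right)}, keep {robot_in(rmD)}, require {ball_in(b4,rmD), free(right), robot_in(rmD)}
    → {ball_in(b4,rmD), free(right), robot_in(rmD)}

== RESULT ==
["ball_in(b4,rmD)", "free(right)", "robot_in(rmD)"]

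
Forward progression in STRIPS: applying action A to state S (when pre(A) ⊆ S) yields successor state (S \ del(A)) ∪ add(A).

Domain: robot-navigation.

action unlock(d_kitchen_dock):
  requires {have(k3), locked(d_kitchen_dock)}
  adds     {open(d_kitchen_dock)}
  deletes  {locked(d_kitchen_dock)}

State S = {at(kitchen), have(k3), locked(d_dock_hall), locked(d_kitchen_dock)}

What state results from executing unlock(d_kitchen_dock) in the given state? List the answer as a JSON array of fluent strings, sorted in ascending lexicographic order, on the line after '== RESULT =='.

Compute (S \ del) ∪ add:
  pre ⊆ S: {have(k3), locked(d_kitchen_dock)} ⊆ S  — applicable
  S \ del = {at(kitchen), have(k3), locked(d_dock_hall)}
  ∪ add   = {at(kitchen), have(k3), locked(d_dock_hall), open(d_kitchen_dock)}

== RESULT ==
["at(kitchen)", "have(k3)", "locked(d_dock_hall)", "open(d_kitchen_dock)"]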